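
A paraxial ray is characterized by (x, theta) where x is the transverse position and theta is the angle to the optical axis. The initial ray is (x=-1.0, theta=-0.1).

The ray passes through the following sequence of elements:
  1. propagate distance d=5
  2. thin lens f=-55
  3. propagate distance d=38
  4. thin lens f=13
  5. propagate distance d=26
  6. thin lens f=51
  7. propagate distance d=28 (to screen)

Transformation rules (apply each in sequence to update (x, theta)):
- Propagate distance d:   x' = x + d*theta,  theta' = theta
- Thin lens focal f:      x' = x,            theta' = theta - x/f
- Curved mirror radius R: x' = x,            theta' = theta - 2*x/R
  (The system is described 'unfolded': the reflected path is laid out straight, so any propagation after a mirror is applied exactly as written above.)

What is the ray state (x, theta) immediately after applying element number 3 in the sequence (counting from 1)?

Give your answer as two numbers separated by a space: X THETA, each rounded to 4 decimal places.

Initial: x=-1.0000 theta=-0.1000
After 1 (propagate distance d=5): x=-1.5000 theta=-0.1000
After 2 (thin lens f=-55): x=-1.5000 theta=-7/55 (≈-0.1273)
After 3 (propagate distance d=38): x=-697/110 (≈-6.3364) theta=-7/55 (≈-0.1273)
Rounded to 4 decimal places: x = -6.3364, theta = -0.1273

Answer: -6.3364 -0.1273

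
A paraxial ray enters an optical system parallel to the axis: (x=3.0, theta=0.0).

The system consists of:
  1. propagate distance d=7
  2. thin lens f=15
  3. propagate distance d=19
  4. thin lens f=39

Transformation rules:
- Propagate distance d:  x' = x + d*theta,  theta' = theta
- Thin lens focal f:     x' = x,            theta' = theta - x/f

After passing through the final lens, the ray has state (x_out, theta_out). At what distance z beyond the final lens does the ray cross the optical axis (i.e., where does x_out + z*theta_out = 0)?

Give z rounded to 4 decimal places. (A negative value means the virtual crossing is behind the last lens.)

Initial: x=3.0000 theta=0.0000
After 1 (propagate distance d=7): x=3.0000 theta=0.0000
After 2 (thin lens f=15): x=3.0000 theta=-0.2000
After 3 (propagate distance d=19): x=-0.8000 theta=-0.2000
After 4 (thin lens f=39): x=-0.8000 theta=-7/39 (≈-0.1795)
z_focus = -x_out/theta_out = -(-0.8000)/(-7/39) = -156/35 ≈ -4.4571
Rounded to 4 decimal places: z = -4.4571

Answer: -4.4571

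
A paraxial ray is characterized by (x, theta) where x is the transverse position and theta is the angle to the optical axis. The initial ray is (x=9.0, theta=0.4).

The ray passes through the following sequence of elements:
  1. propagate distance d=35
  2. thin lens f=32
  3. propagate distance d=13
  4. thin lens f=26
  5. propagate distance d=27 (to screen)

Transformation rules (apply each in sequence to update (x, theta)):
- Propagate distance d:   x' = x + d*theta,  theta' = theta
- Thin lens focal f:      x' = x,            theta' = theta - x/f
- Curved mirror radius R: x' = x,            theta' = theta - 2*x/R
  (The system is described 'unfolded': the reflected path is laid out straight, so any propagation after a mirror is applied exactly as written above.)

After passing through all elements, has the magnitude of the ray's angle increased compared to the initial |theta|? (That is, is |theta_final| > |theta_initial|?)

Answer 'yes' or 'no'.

Answer: yes

Derivation:
Initial: x=9.0000 theta=0.4000
After 1 (propagate distance d=35): x=23.0000 theta=0.4000
After 2 (thin lens f=32): x=23.0000 theta=-51/160 (≈-0.3188)
After 3 (propagate distance d=13): x=3017/160 (≈18.8563) theta=-51/160 (≈-0.3188)
After 4 (thin lens f=26): x=3017/160 (≈18.8563) theta=-4343/4160 (≈-1.0440)
After 5 (propagate distance d=27 (to screen)): x=-38819/4160 (≈-9.3315) theta=-4343/4160 (≈-1.0440)
|theta_initial|=0.4000 |theta_final|=4343/4160 (≈1.0440) -> increased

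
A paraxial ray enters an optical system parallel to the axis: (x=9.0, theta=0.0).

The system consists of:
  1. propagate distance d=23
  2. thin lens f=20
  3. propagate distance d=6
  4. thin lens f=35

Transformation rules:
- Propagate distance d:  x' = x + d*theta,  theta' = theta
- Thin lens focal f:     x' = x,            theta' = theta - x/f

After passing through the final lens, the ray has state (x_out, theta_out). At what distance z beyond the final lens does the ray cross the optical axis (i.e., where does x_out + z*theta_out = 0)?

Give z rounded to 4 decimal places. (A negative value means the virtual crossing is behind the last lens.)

Answer: 10.0000

Derivation:
Initial: x=9.0000 theta=0.0000
After 1 (propagate distance d=23): x=9.0000 theta=0.0000
After 2 (thin lens f=20): x=9.0000 theta=-0.4500
After 3 (propagate distance d=6): x=6.3000 theta=-0.4500
After 4 (thin lens f=35): x=6.3000 theta=-0.6300
z_focus = -x_out/theta_out = -(6.3000)/(-0.6300) = 10.0000
Rounded to 4 decimal places: z = 10.0000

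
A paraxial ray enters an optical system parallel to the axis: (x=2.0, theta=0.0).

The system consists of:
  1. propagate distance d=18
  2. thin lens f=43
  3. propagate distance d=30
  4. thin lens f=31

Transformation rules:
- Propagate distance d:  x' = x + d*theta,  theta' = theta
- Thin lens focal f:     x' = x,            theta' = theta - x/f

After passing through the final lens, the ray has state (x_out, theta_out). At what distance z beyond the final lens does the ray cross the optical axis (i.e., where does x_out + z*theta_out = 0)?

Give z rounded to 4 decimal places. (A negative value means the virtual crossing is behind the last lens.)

Initial: x=2.0000 theta=0.0000
After 1 (propagate distance d=18): x=2.0000 theta=0.0000
After 2 (thin lens f=43): x=2.0000 theta=-2/43 (≈-0.0465)
After 3 (propagate distance d=30): x=26/43 (≈0.6047) theta=-2/43 (≈-0.0465)
After 4 (thin lens f=31): x=26/43 (≈0.6047) theta=-88/1333 (≈-0.0660)
z_focus = -x_out/theta_out = -(26/43)/(-88/1333) = 403/44 ≈ 9.1591
Rounded to 4 decimal places: z = 9.1591

Answer: 9.1591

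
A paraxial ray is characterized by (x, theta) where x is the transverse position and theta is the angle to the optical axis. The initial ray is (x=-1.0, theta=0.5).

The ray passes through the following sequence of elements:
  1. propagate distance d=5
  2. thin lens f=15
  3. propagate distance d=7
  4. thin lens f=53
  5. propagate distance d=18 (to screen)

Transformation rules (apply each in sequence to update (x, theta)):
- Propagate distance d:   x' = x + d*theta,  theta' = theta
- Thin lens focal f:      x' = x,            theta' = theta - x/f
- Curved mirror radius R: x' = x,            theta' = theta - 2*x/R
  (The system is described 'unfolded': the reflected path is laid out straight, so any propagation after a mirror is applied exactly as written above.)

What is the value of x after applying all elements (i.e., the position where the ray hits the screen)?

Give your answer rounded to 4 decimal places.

Answer: 10.0396

Derivation:
Initial: x=-1.0000 theta=0.5000
After 1 (propagate distance d=5): x=1.5000 theta=0.5000
After 2 (thin lens f=15): x=1.5000 theta=0.4000
After 3 (propagate distance d=7): x=4.3000 theta=0.4000
After 4 (thin lens f=53): x=4.3000 theta=169/530 (≈0.3189)
After 5 (propagate distance d=18 (to screen)): x=5321/530 (≈10.0396) theta=169/530 (≈0.3189)
Rounded to 4 decimal places: x = 10.0396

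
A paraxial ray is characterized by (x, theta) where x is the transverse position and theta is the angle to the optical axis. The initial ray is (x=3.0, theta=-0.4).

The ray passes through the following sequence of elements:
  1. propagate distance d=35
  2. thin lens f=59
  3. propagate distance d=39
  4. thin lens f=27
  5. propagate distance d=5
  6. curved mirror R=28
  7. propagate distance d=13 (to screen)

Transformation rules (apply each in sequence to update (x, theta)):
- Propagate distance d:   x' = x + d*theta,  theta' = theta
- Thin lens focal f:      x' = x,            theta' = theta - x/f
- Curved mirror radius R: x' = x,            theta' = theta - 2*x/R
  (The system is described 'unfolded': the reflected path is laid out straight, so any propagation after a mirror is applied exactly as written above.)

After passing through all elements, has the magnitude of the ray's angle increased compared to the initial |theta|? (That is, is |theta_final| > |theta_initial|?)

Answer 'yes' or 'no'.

Initial: x=3.0000 theta=-0.4000
After 1 (propagate distance d=35): x=-11.0000 theta=-0.4000
After 2 (thin lens f=59): x=-11.0000 theta=-63/295 (≈-0.2136)
After 3 (propagate distance d=39): x=-5702/295 (≈-19.3288) theta=-63/295 (≈-0.2136)
After 4 (thin lens f=27): x=-5702/295 (≈-19.3288) theta=4001/7965 (≈0.5023)
After 5 (propagate distance d=5): x=-133949/7965 (≈-16.8172) theta=4001/7965 (≈0.5023)
After 6 (curved mirror R=28): x=-133949/7965 (≈-16.8172) theta=21107/12390 (≈1.7036)
After 7 (propagate distance d=13 (to screen)): x=594233/111510 (≈5.3290) theta=21107/12390 (≈1.7036)
|theta_initial|=0.4000 |theta_final|=21107/12390 (≈1.7036) -> increased

Answer: yes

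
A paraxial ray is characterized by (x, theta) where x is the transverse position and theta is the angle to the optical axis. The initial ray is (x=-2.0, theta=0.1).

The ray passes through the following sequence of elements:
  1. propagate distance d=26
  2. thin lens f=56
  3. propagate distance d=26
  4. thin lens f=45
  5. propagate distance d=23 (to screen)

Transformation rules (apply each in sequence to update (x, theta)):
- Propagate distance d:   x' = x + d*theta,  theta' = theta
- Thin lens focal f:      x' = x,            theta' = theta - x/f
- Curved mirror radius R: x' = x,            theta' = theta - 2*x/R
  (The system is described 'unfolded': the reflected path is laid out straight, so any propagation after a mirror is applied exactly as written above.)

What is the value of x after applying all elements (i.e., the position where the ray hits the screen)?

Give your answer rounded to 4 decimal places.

Initial: x=-2.0000 theta=0.1000
After 1 (propagate distance d=26): x=0.6000 theta=0.1000
After 2 (thin lens f=56): x=0.6000 theta=5/56 (≈0.0893)
After 3 (propagate distance d=26): x=409/140 (≈2.9214) theta=5/56 (≈0.0893)
After 4 (thin lens f=45): x=409/140 (≈2.9214) theta=307/12600 (≈0.0244)
After 5 (propagate distance d=23 (to screen)): x=43871/12600 (≈3.4818) theta=307/12600 (≈0.0244)
Rounded to 4 decimal places: x = 3.4818

Answer: 3.4818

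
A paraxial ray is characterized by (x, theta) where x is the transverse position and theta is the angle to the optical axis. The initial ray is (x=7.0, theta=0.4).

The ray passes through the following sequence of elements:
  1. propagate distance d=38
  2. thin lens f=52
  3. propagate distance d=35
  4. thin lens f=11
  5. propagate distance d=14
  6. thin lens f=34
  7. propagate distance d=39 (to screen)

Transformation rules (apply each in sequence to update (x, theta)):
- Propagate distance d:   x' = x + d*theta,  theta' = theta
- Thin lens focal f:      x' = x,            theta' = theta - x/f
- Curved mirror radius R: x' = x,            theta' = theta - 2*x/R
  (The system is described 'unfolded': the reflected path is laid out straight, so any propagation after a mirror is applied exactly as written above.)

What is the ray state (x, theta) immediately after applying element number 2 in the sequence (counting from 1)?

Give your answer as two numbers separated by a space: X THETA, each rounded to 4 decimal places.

Answer: 22.2000 -0.0269

Derivation:
Initial: x=7.0000 theta=0.4000
After 1 (propagate distance d=38): x=22.2000 theta=0.4000
After 2 (thin lens f=52): x=22.2000 theta=-7/260 (≈-0.0269)
Rounded to 4 decimal places: x = 22.2000, theta = -0.0269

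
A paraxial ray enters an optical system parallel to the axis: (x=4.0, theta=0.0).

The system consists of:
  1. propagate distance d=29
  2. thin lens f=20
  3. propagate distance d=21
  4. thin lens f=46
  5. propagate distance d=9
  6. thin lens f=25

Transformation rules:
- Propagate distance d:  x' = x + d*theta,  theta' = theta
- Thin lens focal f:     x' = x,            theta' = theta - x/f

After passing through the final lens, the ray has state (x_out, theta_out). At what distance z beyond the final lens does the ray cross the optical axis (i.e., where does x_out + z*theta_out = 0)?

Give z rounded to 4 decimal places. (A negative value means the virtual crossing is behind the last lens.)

Initial: x=4.0000 theta=0.0000
After 1 (propagate distance d=29): x=4.0000 theta=0.0000
After 2 (thin lens f=20): x=4.0000 theta=-0.2000
After 3 (propagate distance d=21): x=-0.2000 theta=-0.2000
After 4 (thin lens f=46): x=-0.2000 theta=-9/46 (≈-0.1957)
After 5 (propagate distance d=9): x=-451/230 (≈-1.9609) theta=-9/46 (≈-0.1957)
After 6 (thin lens f=25): x=-451/230 (≈-1.9609) theta=-337/2875 (≈-0.1172)
z_focus = -x_out/theta_out = -(-451/230)/(-337/2875) = -11275/674 ≈ -16.7285
Rounded to 4 decimal places: z = -16.7285

Answer: -16.7285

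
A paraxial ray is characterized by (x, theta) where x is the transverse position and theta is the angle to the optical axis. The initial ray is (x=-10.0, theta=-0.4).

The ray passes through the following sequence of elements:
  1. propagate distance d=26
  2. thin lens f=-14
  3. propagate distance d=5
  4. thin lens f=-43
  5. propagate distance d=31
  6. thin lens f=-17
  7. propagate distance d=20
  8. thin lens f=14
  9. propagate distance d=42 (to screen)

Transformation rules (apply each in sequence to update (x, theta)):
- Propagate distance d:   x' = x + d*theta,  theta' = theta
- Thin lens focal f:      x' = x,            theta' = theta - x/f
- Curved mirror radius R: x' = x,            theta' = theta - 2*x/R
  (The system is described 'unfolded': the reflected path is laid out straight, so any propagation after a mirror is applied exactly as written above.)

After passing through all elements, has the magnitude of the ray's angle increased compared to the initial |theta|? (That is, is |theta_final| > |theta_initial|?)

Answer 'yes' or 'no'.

Initial: x=-10.0000 theta=-0.4000
After 1 (propagate distance d=26): x=-20.4000 theta=-0.4000
After 2 (thin lens f=-14): x=-20.4000 theta=-13/7 (≈-1.8571)
After 3 (propagate distance d=5): x=-1039/35 (≈-29.6857) theta=-13/7 (≈-1.8571)
After 4 (thin lens f=-43): x=-1039/35 (≈-29.6857) theta=-3834/1505 (≈-2.5475)
After 5 (propagate distance d=31): x=-163531/1505 (≈-108.6585) theta=-3834/1505 (≈-2.5475)
After 6 (thin lens f=-17): x=-163531/1505 (≈-108.6585) theta=-228709/25585 (≈-8.9392)
After 7 (propagate distance d=20): x=-1050601/3655 (≈-287.4421) theta=-228709/25585 (≈-8.9392)
After 8 (thin lens f=14): x=-1050601/3655 (≈-287.4421) theta=593183/51170 (≈11.5924)
After 9 (propagate distance d=42 (to screen)): x=728948/3655 (≈199.4386) theta=593183/51170 (≈11.5924)
|theta_initial|=0.4000 |theta_final|=593183/51170 (≈11.5924) -> increased

Answer: yes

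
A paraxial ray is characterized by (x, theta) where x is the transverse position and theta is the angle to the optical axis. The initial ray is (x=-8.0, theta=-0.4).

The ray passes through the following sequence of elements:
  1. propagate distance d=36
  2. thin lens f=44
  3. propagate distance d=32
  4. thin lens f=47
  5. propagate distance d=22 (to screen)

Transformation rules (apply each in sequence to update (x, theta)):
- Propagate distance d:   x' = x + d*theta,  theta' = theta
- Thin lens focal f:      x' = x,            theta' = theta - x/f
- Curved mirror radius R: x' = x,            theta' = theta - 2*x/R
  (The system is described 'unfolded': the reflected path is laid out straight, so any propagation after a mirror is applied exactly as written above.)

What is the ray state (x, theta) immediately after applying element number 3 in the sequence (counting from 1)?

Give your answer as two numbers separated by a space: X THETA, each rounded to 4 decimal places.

Answer: -18.9091 0.1091

Derivation:
Initial: x=-8.0000 theta=-0.4000
After 1 (propagate distance d=36): x=-22.4000 theta=-0.4000
After 2 (thin lens f=44): x=-22.4000 theta=6/55 (≈0.1091)
After 3 (propagate distance d=32): x=-208/11 (≈-18.9091) theta=6/55 (≈0.1091)
Rounded to 4 decimal places: x = -18.9091, theta = 0.1091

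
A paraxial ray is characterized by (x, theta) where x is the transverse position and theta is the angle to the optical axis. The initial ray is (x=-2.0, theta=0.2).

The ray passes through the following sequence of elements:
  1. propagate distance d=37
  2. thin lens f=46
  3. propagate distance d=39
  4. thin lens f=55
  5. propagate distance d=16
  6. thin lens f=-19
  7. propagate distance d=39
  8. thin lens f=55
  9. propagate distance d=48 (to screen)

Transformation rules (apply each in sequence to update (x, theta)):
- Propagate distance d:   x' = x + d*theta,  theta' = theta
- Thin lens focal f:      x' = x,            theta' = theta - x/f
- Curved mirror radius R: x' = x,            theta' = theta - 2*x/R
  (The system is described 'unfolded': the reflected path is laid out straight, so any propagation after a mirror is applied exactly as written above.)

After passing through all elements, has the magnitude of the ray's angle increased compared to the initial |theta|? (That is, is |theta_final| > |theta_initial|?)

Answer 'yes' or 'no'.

Answer: no

Derivation:
Initial: x=-2.0000 theta=0.2000
After 1 (propagate distance d=37): x=5.4000 theta=0.2000
After 2 (thin lens f=46): x=5.4000 theta=19/230 (≈0.0826)
After 3 (propagate distance d=39): x=1983/230 (≈8.6217) theta=19/230 (≈0.0826)
After 4 (thin lens f=55): x=1983/230 (≈8.6217) theta=-469/6325 (≈-0.0742)
After 5 (propagate distance d=16): x=94057/12650 (≈7.4353) theta=-469/6325 (≈-0.0742)
After 6 (thin lens f=-19): x=94057/12650 (≈7.4353) theta=15247/48070 (≈0.3172)
After 7 (propagate distance d=39): x=2380124/120175 (≈19.8055) theta=15247/48070 (≈0.3172)
After 8 (thin lens f=55): x=2380124/120175 (≈19.8055) theta=-567323/13219250 (≈-0.0429)
After 9 (propagate distance d=48 (to screen)): x=117291068/6609625 (≈17.7455) theta=-567323/13219250 (≈-0.0429)
|theta_initial|=0.2000 |theta_final|=567323/13219250 (≈0.0429) -> not increased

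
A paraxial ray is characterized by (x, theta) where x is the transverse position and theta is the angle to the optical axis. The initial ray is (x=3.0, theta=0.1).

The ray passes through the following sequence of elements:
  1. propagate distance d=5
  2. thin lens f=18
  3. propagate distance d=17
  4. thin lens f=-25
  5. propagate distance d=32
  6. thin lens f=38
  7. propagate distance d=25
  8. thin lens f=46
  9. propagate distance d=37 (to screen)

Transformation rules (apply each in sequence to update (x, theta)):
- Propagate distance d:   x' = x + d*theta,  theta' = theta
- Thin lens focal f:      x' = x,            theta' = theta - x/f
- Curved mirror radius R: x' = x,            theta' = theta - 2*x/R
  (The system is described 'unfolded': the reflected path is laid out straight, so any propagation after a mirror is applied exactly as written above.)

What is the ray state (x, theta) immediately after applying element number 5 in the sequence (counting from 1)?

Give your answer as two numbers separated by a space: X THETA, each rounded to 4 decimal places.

Initial: x=3.0000 theta=0.1000
After 1 (propagate distance d=5): x=3.5000 theta=0.1000
After 2 (thin lens f=18): x=3.5000 theta=-17/180 (≈-0.0944)
After 3 (propagate distance d=17): x=341/180 (≈1.8944) theta=-17/180 (≈-0.0944)
After 4 (thin lens f=-25): x=341/180 (≈1.8944) theta=-7/375 (≈-0.0187)
After 5 (propagate distance d=32): x=5837/4500 (≈1.2971) theta=-7/375 (≈-0.0187)
Rounded to 4 decimal places: x = 1.2971, theta = -0.0187

Answer: 1.2971 -0.0187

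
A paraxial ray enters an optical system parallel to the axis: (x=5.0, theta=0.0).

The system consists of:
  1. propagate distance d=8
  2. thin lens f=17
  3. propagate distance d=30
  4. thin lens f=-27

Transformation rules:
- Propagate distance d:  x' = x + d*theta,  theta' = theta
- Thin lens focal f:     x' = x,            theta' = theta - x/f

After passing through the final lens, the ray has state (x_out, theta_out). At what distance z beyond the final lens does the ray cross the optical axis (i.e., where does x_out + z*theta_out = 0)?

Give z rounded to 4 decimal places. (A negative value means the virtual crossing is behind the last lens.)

Initial: x=5.0000 theta=0.0000
After 1 (propagate distance d=8): x=5.0000 theta=0.0000
After 2 (thin lens f=17): x=5.0000 theta=-5/17 (≈-0.2941)
After 3 (propagate distance d=30): x=-65/17 (≈-3.8235) theta=-5/17 (≈-0.2941)
After 4 (thin lens f=-27): x=-65/17 (≈-3.8235) theta=-200/459 (≈-0.4357)
z_focus = -x_out/theta_out = -(-65/17)/(-200/459) = -8.7750
Rounded to 4 decimal places: z = -8.7750

Answer: -8.7750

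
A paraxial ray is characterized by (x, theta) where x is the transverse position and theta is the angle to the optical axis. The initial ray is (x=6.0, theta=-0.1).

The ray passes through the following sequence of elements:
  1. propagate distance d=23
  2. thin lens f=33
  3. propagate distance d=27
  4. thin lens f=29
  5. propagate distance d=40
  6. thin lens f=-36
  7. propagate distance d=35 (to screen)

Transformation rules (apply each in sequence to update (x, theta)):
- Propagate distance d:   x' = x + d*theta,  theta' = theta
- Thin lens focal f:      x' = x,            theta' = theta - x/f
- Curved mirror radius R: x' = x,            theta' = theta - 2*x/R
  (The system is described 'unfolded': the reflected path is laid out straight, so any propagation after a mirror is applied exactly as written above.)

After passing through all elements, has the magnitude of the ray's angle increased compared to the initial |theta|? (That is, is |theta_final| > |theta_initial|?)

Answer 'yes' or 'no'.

Answer: yes

Derivation:
Initial: x=6.0000 theta=-0.1000
After 1 (propagate distance d=23): x=3.7000 theta=-0.1000
After 2 (thin lens f=33): x=3.7000 theta=-7/33 (≈-0.2121)
After 3 (propagate distance d=27): x=-223/110 (≈-2.0273) theta=-7/33 (≈-0.2121)
After 4 (thin lens f=29): x=-223/110 (≈-2.0273) theta=-1361/9570 (≈-0.1422)
After 5 (propagate distance d=40): x=-73841/9570 (≈-7.7159) theta=-1361/9570 (≈-0.1422)
After 6 (thin lens f=-36): x=-73841/9570 (≈-7.7159) theta=-11167/31320 (≈-0.3565)
After 7 (propagate distance d=35 (to screen)): x=-6957571/344520 (≈-20.1950) theta=-11167/31320 (≈-0.3565)
|theta_initial|=0.1000 |theta_final|=11167/31320 (≈0.3565) -> increased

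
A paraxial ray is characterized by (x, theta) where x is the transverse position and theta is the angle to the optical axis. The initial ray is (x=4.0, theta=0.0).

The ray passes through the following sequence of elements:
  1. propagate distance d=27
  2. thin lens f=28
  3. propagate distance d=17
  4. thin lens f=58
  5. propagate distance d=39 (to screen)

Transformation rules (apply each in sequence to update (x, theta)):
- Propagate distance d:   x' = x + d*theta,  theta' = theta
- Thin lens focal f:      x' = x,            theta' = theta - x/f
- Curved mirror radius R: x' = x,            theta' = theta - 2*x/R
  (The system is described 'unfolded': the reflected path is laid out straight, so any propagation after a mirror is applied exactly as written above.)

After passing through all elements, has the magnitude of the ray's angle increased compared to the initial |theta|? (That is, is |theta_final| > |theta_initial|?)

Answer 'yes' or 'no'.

Answer: yes

Derivation:
Initial: x=4.0000 theta=0.0000
After 1 (propagate distance d=27): x=4.0000 theta=0.0000
After 2 (thin lens f=28): x=4.0000 theta=-1/7 (≈-0.1429)
After 3 (propagate distance d=17): x=11/7 (≈1.5714) theta=-1/7 (≈-0.1429)
After 4 (thin lens f=58): x=11/7 (≈1.5714) theta=-69/406 (≈-0.1700)
After 5 (propagate distance d=39 (to screen)): x=-2053/406 (≈-5.0567) theta=-69/406 (≈-0.1700)
|theta_initial|=0.0000 |theta_final|=69/406 (≈0.1700) -> increased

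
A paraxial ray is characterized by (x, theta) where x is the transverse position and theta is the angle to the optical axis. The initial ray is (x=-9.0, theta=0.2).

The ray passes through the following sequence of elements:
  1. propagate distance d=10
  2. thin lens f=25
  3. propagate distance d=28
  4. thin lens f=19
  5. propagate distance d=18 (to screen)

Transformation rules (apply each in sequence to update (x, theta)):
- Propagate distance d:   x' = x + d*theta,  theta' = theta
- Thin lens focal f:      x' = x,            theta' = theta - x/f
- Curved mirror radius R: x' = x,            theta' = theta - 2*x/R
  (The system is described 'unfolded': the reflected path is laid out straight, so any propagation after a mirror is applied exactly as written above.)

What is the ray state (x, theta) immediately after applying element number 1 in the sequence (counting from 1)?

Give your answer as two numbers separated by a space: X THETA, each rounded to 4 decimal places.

Answer: -7.0000 0.2000

Derivation:
Initial: x=-9.0000 theta=0.2000
After 1 (propagate distance d=10): x=-7.0000 theta=0.2000
Rounded to 4 decimal places: x = -7.0000, theta = 0.2000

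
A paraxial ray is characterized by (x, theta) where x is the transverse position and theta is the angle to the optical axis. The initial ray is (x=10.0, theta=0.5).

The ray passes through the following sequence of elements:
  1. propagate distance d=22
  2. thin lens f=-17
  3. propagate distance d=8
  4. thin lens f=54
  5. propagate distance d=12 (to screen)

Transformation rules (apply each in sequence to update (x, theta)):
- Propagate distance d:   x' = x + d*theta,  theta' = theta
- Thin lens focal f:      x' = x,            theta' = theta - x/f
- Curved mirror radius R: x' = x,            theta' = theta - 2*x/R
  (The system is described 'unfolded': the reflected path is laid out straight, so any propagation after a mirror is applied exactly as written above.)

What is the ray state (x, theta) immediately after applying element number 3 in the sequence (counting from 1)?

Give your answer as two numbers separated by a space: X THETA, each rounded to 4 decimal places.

Answer: 34.8824 1.7353

Derivation:
Initial: x=10.0000 theta=0.5000
After 1 (propagate distance d=22): x=21.0000 theta=0.5000
After 2 (thin lens f=-17): x=21.0000 theta=59/34 (≈1.7353)
After 3 (propagate distance d=8): x=593/17 (≈34.8824) theta=59/34 (≈1.7353)
Rounded to 4 decimal places: x = 34.8824, theta = 1.7353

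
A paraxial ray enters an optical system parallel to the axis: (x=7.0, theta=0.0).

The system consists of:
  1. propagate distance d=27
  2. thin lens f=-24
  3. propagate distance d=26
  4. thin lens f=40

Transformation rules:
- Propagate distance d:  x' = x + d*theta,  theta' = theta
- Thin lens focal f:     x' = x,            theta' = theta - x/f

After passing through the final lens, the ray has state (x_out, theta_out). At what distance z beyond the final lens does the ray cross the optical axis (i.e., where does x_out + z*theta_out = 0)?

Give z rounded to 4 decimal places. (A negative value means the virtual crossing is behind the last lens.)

Answer: 200.0000

Derivation:
Initial: x=7.0000 theta=0.0000
After 1 (propagate distance d=27): x=7.0000 theta=0.0000
After 2 (thin lens f=-24): x=7.0000 theta=7/24 (≈0.2917)
After 3 (propagate distance d=26): x=175/12 (≈14.5833) theta=7/24 (≈0.2917)
After 4 (thin lens f=40): x=175/12 (≈14.5833) theta=-7/96 (≈-0.0729)
z_focus = -x_out/theta_out = -(175/12)/(-7/96) = 200.0000
Rounded to 4 decimal places: z = 200.0000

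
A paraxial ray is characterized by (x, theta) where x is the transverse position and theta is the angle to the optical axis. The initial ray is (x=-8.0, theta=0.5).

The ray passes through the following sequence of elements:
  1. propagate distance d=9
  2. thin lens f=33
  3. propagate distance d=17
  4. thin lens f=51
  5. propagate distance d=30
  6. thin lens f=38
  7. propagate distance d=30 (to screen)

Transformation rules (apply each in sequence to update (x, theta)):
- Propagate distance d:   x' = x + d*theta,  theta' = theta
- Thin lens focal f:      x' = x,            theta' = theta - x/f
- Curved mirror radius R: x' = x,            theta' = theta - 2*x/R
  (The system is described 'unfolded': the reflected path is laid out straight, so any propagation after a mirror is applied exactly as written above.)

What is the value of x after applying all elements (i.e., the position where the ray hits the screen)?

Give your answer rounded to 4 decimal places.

Answer: 18.5975

Derivation:
Initial: x=-8.0000 theta=0.5000
After 1 (propagate distance d=9): x=-3.5000 theta=0.5000
After 2 (thin lens f=33): x=-3.5000 theta=20/33 (≈0.6061)
After 3 (propagate distance d=17): x=449/66 (≈6.8030) theta=20/33 (≈0.6061)
After 4 (thin lens f=51): x=449/66 (≈6.8030) theta=1591/3366 (≈0.4727)
After 5 (propagate distance d=30): x=23543/1122 (≈20.9831) theta=1591/3366 (≈0.4727)
After 6 (thin lens f=38): x=23543/1122 (≈20.9831) theta=-10171/127908 (≈-0.0795)
After 7 (propagate distance d=30 (to screen)): x=6007/323 (≈18.5975) theta=-10171/127908 (≈-0.0795)
Rounded to 4 decimal places: x = 18.5975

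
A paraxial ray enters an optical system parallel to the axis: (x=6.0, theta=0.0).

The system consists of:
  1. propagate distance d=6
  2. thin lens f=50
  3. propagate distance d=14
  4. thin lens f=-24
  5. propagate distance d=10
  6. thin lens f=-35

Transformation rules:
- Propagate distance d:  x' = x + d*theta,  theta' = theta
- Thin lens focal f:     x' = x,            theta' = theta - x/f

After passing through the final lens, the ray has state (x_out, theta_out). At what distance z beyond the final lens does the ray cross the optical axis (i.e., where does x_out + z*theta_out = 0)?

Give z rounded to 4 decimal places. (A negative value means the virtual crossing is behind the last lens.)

Answer: -24.5299

Derivation:
Initial: x=6.0000 theta=0.0000
After 1 (propagate distance d=6): x=6.0000 theta=0.0000
After 2 (thin lens f=50): x=6.0000 theta=-0.1200
After 3 (propagate distance d=14): x=4.3200 theta=-0.1200
After 4 (thin lens f=-24): x=4.3200 theta=0.0600
After 5 (propagate distance d=10): x=4.9200 theta=0.0600
After 6 (thin lens f=-35): x=4.9200 theta=351/1750 (≈0.2006)
z_focus = -x_out/theta_out = -(4.9200)/(351/1750) = -2870/117 ≈ -24.5299
Rounded to 4 decimal places: z = -24.5299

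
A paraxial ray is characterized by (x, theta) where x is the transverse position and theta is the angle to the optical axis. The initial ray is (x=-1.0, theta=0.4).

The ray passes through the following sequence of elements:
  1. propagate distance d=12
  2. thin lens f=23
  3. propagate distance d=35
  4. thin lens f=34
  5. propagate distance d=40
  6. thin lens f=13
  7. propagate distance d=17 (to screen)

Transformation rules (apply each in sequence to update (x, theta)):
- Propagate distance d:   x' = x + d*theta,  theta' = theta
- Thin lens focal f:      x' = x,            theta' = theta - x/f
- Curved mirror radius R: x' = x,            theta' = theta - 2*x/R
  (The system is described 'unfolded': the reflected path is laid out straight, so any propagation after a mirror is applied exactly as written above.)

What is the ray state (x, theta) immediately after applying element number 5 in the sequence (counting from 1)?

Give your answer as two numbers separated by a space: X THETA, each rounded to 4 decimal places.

Initial: x=-1.0000 theta=0.4000
After 1 (propagate distance d=12): x=3.8000 theta=0.4000
After 2 (thin lens f=23): x=3.8000 theta=27/115 (≈0.2348)
After 3 (propagate distance d=35): x=1382/115 (≈12.0174) theta=27/115 (≈0.2348)
After 4 (thin lens f=34): x=1382/115 (≈12.0174) theta=-232/1955 (≈-0.1187)
After 5 (propagate distance d=40): x=618/85 (≈7.2706) theta=-232/1955 (≈-0.1187)
Rounded to 4 decimal places: x = 7.2706, theta = -0.1187

Answer: 7.2706 -0.1187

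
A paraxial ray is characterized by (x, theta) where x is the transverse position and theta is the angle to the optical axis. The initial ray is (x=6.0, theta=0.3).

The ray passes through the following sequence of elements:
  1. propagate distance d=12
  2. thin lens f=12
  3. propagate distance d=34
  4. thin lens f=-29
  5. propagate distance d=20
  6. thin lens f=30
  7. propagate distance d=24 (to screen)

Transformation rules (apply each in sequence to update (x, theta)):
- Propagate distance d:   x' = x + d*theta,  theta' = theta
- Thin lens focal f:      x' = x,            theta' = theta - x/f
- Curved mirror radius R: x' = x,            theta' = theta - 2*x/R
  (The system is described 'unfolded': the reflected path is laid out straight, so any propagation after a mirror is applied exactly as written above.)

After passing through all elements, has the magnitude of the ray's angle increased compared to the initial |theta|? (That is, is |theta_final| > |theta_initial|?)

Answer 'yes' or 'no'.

Initial: x=6.0000 theta=0.3000
After 1 (propagate distance d=12): x=9.6000 theta=0.3000
After 2 (thin lens f=12): x=9.6000 theta=-0.5000
After 3 (propagate distance d=34): x=-7.4000 theta=-0.5000
After 4 (thin lens f=-29): x=-7.4000 theta=-219/290 (≈-0.7552)
After 5 (propagate distance d=20): x=-3263/145 (≈-22.5034) theta=-219/290 (≈-0.7552)
After 6 (thin lens f=30): x=-3263/145 (≈-22.5034) theta=-11/2175 (≈-0.0051)
After 7 (propagate distance d=24 (to screen)): x=-16403/725 (≈-22.6248) theta=-11/2175 (≈-0.0051)
|theta_initial|=0.3000 |theta_final|=11/2175 (≈0.0051) -> not increased

Answer: no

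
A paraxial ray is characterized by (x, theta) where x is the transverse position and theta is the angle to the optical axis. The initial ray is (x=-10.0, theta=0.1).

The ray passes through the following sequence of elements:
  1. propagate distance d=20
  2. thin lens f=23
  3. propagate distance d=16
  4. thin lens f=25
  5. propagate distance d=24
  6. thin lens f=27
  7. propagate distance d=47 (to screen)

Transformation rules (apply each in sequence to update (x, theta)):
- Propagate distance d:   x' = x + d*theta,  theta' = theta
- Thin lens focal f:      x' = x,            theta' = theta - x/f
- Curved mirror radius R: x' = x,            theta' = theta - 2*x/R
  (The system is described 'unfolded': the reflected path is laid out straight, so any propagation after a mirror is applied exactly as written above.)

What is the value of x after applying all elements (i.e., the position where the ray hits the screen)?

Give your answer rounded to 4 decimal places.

Answer: 14.6806

Derivation:
Initial: x=-10.0000 theta=0.1000
After 1 (propagate distance d=20): x=-8.0000 theta=0.1000
After 2 (thin lens f=23): x=-8.0000 theta=103/230 (≈0.4478)
After 3 (propagate distance d=16): x=-96/115 (≈-0.8348) theta=103/230 (≈0.4478)
After 4 (thin lens f=25): x=-96/115 (≈-0.8348) theta=2767/5750 (≈0.4812)
After 5 (propagate distance d=24): x=30804/2875 (≈10.7144) theta=2767/5750 (≈0.4812)
After 6 (thin lens f=27): x=30804/2875 (≈10.7144) theta=4367/51750 (≈0.0844)
After 7 (propagate distance d=47 (to screen)): x=759721/51750 (≈14.6806) theta=4367/51750 (≈0.0844)
Rounded to 4 decimal places: x = 14.6806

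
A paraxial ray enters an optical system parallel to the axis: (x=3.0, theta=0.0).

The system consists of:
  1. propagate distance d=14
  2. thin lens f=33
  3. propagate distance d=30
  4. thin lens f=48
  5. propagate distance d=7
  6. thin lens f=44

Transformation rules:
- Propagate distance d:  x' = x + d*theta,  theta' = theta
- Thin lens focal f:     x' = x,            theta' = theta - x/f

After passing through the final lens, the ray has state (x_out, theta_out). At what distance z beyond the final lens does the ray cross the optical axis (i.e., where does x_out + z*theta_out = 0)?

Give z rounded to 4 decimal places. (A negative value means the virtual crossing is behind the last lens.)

Initial: x=3.0000 theta=0.0000
After 1 (propagate distance d=14): x=3.0000 theta=0.0000
After 2 (thin lens f=33): x=3.0000 theta=-1/11 (≈-0.0909)
After 3 (propagate distance d=30): x=3/11 (≈0.2727) theta=-1/11 (≈-0.0909)
After 4 (thin lens f=48): x=3/11 (≈0.2727) theta=-17/176 (≈-0.0966)
After 5 (propagate distance d=7): x=-71/176 (≈-0.4034) theta=-17/176 (≈-0.0966)
After 6 (thin lens f=44): x=-71/176 (≈-0.4034) theta=-677/7744 (≈-0.0874)
z_focus = -x_out/theta_out = -(-71/176)/(-677/7744) = -3124/677 ≈ -4.6145
Rounded to 4 decimal places: z = -4.6145

Answer: -4.6145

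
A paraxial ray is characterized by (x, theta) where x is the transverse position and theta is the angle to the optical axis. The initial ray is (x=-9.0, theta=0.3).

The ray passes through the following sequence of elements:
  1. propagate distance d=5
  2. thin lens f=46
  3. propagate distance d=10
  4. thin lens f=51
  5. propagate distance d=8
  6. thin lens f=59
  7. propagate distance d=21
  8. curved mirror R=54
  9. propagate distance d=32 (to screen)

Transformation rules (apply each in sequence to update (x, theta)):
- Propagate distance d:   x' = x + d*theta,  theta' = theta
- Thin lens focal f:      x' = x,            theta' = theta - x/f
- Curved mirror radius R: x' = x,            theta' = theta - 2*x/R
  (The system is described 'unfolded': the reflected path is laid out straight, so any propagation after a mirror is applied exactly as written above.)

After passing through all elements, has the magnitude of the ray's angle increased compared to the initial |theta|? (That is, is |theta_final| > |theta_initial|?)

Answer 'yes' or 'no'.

Answer: no

Derivation:
Initial: x=-9.0000 theta=0.3000
After 1 (propagate distance d=5): x=-7.5000 theta=0.3000
After 2 (thin lens f=46): x=-7.5000 theta=213/460 (≈0.4630)
After 3 (propagate distance d=10): x=-66/23 (≈-2.8696) theta=213/460 (≈0.4630)
After 4 (thin lens f=51): x=-66/23 (≈-2.8696) theta=4061/7820 (≈0.5193)
After 5 (propagate distance d=8): x=2512/1955 (≈1.2849) theta=4061/7820 (≈0.5193)
After 6 (thin lens f=59): x=2512/1955 (≈1.2849) theta=13503/27140 (≈0.4975)
After 7 (propagate distance d=21): x=5413403/461380 (≈11.7331) theta=13503/27140 (≈0.4975)
After 8 (curved mirror R=54): x=5413403/461380 (≈11.7331) theta=392237/6228630 (≈0.0630)
After 9 (propagate distance d=32 (to screen)): x=171265049/12457260 (≈13.7482) theta=392237/6228630 (≈0.0630)
|theta_initial|=0.3000 |theta_final|=392237/6228630 (≈0.0630) -> not increased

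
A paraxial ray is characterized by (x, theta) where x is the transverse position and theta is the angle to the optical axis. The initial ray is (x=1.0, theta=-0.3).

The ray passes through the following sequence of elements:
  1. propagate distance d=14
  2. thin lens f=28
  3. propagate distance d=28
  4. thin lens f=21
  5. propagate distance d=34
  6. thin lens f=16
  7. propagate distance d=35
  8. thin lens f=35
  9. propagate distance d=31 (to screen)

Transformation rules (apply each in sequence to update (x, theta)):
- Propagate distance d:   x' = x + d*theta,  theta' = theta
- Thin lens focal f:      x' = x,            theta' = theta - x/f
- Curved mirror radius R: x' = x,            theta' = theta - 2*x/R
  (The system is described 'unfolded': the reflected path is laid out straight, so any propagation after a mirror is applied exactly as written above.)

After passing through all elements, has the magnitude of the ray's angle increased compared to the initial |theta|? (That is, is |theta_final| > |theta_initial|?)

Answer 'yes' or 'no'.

Initial: x=1.0000 theta=-0.3000
After 1 (propagate distance d=14): x=-3.2000 theta=-0.3000
After 2 (thin lens f=28): x=-3.2000 theta=-13/70 (≈-0.1857)
After 3 (propagate distance d=28): x=-8.4000 theta=-13/70 (≈-0.1857)
After 4 (thin lens f=21): x=-8.4000 theta=3/14 (≈0.2143)
After 5 (propagate distance d=34): x=-39/35 (≈-1.1143) theta=3/14 (≈0.2143)
After 6 (thin lens f=16): x=-39/35 (≈-1.1143) theta=159/560 (≈0.2839)
After 7 (propagate distance d=35): x=4941/560 (≈8.8232) theta=159/560 (≈0.2839)
After 8 (thin lens f=35): x=4941/560 (≈8.8232) theta=39/1225 (≈0.0318)
After 9 (propagate distance d=31 (to screen)): x=192279/19600 (≈9.8102) theta=39/1225 (≈0.0318)
|theta_initial|=0.3000 |theta_final|=39/1225 (≈0.0318) -> not increased

Answer: no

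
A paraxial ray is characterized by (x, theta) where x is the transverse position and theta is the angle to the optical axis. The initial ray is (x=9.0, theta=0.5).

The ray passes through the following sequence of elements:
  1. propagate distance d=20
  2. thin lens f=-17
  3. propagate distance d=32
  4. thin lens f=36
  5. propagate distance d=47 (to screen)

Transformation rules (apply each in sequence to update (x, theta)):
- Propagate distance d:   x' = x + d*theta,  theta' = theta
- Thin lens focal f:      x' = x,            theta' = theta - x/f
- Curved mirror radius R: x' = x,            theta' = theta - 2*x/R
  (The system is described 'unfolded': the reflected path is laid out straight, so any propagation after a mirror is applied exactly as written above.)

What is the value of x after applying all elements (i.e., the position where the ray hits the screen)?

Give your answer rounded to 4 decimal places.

Initial: x=9.0000 theta=0.5000
After 1 (propagate distance d=20): x=19.0000 theta=0.5000
After 2 (thin lens f=-17): x=19.0000 theta=55/34 (≈1.6176)
After 3 (propagate distance d=32): x=1203/17 (≈70.7647) theta=55/34 (≈1.6176)
After 4 (thin lens f=36): x=1203/17 (≈70.7647) theta=-71/204 (≈-0.3480)
After 5 (propagate distance d=47 (to screen)): x=11099/204 (≈54.4069) theta=-71/204 (≈-0.3480)
Rounded to 4 decimal places: x = 54.4069

Answer: 54.4069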